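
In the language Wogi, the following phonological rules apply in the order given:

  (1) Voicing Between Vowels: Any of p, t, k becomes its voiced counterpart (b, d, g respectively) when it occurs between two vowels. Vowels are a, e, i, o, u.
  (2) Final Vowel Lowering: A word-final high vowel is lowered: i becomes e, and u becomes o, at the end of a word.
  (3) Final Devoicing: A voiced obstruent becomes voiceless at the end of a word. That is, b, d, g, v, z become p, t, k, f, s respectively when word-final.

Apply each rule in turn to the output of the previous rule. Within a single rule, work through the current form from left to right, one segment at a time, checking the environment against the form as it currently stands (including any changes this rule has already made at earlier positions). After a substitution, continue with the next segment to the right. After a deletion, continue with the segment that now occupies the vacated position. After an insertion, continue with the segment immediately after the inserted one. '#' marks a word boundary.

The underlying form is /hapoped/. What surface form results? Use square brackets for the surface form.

[habobet]

(1) Voicing Between Vowels: [hapoped] → [habobed]
(2) Final Vowel Lowering: no change — [habobed]
(3) Final Devoicing: [habobed] → [habobet]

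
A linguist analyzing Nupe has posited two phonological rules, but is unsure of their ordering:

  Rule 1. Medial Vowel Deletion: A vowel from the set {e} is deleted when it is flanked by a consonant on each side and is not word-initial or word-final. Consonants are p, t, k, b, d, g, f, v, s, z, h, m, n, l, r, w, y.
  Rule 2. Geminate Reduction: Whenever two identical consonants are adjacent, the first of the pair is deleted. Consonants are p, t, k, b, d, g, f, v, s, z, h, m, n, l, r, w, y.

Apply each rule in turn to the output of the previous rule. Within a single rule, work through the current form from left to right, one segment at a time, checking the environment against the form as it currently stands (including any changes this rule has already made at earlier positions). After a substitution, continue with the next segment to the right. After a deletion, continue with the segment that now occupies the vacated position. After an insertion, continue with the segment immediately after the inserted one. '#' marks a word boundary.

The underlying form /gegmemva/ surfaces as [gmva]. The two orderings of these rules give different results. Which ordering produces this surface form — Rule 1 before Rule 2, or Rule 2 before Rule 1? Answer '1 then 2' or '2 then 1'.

Order 1 then 2:
  1 Medial Vowel Deletion: [gegmemva] → [ggmmva]
  2 Geminate Reduction: [ggmmva] → [gmva]
  result: [gmva]
Order 2 then 1:
  2 Geminate Reduction: no change — [gegmemva]
  1 Medial Vowel Deletion: [gegmemva] → [ggmmva]
  result: [ggmmva]

1 then 2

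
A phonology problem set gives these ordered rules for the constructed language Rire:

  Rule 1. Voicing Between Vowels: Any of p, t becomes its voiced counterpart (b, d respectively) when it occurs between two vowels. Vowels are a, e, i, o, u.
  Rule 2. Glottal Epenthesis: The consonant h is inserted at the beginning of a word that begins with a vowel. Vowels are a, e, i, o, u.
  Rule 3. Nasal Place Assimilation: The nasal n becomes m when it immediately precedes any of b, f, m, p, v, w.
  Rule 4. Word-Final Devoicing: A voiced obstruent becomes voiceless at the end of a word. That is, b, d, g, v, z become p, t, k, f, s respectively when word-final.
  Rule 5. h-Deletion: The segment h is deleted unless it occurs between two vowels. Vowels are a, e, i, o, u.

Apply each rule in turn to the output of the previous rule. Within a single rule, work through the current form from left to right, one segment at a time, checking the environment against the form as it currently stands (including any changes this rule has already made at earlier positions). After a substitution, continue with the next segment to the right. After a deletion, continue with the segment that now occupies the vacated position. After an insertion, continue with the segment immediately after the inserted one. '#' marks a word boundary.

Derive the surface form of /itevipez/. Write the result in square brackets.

[idevibes]

Rule 1 Voicing Between Vowels: [itevipez] → [idevibez]
Rule 2 Glottal Epenthesis: [idevibez] → [hidevibez]
Rule 3 Nasal Place Assimilation: no change — [hidevibez]
Rule 4 Word-Final Devoicing: [hidevibez] → [hidevibes]
Rule 5 h-Deletion: [hidevibes] → [idevibes]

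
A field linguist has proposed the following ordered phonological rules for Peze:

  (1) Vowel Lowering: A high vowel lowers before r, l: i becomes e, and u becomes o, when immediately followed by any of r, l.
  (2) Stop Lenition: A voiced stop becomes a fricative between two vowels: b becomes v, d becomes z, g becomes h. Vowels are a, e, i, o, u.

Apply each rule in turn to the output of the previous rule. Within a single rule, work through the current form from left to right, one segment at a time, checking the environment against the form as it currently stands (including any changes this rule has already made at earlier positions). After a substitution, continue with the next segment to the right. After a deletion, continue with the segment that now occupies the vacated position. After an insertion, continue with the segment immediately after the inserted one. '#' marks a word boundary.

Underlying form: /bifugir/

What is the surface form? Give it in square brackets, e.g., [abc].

(1) Vowel Lowering: [bifugir] → [bifuger]
(2) Stop Lenition: [bifuger] → [bifuher]

[bifuher]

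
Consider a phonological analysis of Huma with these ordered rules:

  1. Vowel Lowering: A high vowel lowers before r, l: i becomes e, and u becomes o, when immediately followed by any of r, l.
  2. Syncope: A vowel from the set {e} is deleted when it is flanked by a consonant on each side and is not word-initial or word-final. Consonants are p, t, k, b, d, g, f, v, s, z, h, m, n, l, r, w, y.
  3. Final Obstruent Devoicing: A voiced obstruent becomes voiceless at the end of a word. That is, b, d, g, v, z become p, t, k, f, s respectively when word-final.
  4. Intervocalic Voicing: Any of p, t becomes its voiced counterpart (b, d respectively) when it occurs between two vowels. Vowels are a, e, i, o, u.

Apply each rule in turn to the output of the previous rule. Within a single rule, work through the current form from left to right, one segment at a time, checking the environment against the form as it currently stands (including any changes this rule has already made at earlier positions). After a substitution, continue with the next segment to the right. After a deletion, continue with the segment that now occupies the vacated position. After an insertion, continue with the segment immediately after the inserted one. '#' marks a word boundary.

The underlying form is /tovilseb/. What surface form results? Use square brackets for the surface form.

1 Vowel Lowering: [tovilseb] → [tovelseb]
2 Syncope: [tovelseb] → [tovlsb]
3 Final Obstruent Devoicing: [tovlsb] → [tovlsp]
4 Intervocalic Voicing: no change — [tovlsp]

[tovlsp]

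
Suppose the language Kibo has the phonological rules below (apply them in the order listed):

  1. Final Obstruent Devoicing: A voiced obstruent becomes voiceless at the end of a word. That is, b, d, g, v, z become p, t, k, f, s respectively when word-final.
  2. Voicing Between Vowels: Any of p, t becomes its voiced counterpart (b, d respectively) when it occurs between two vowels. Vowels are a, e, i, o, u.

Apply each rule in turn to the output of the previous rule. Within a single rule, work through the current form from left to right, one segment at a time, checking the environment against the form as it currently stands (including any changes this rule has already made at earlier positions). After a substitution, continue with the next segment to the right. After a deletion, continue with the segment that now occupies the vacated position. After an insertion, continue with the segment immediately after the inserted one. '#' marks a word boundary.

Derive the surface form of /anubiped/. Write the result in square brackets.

[anubibet]

1 Final Obstruent Devoicing: [anubiped] → [anubipet]
2 Voicing Between Vowels: [anubipet] → [anubibet]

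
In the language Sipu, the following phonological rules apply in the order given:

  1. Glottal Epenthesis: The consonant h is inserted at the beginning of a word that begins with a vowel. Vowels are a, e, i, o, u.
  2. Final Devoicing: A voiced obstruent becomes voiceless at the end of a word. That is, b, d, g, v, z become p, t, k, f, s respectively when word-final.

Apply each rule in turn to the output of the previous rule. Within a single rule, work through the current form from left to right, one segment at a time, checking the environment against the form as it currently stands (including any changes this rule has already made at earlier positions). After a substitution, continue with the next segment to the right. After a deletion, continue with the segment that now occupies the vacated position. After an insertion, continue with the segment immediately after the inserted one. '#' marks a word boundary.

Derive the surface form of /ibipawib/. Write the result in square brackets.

[hibipawip]

1 Glottal Epenthesis: [ibipawib] → [hibipawib]
2 Final Devoicing: [hibipawib] → [hibipawip]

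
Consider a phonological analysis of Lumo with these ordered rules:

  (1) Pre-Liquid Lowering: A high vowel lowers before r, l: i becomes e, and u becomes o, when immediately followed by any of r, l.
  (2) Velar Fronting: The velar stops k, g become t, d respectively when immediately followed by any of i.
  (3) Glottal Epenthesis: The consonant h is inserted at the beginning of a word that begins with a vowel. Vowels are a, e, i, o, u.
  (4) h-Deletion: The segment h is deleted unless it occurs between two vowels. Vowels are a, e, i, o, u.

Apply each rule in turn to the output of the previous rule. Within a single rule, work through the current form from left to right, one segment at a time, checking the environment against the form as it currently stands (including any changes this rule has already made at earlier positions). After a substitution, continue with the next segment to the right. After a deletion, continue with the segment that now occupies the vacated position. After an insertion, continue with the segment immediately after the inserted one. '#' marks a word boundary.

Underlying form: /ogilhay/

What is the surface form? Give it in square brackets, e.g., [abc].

(1) Pre-Liquid Lowering: [ogilhay] → [ogelhay]
(2) Velar Fronting: no change — [ogelhay]
(3) Glottal Epenthesis: [ogelhay] → [hogelhay]
(4) h-Deletion: [hogelhay] → [ogelay]

[ogelay]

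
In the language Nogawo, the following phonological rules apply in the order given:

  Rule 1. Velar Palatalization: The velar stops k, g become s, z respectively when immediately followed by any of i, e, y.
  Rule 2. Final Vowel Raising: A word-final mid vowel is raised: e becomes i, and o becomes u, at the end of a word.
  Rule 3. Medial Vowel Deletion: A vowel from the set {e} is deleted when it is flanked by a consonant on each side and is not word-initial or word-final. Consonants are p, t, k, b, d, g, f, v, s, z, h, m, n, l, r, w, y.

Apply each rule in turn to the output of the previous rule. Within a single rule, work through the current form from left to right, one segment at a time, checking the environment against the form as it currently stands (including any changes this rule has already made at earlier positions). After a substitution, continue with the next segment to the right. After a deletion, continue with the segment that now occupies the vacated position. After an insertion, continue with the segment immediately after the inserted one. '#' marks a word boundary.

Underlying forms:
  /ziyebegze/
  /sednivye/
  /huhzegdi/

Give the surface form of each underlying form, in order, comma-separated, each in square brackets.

[ziybgzi], [sdnivyi], [huhzgdi]

/ziyebegze/:
  Rule 1 Velar Palatalization: no change — [ziyebegze]
  Rule 2 Final Vowel Raising: [ziyebegze] → [ziyebegzi]
  Rule 3 Medial Vowel Deletion: [ziyebegzi] → [ziybgzi]
/sednivye/:
  Rule 1 Velar Palatalization: no change — [sednivye]
  Rule 2 Final Vowel Raising: [sednivye] → [sednivyi]
  Rule 3 Medial Vowel Deletion: [sednivyi] → [sdnivyi]
/huhzegdi/:
  Rule 1 Velar Palatalization: no change — [huhzegdi]
  Rule 2 Final Vowel Raising: no change — [huhzegdi]
  Rule 3 Medial Vowel Deletion: [huhzegdi] → [huhzgdi]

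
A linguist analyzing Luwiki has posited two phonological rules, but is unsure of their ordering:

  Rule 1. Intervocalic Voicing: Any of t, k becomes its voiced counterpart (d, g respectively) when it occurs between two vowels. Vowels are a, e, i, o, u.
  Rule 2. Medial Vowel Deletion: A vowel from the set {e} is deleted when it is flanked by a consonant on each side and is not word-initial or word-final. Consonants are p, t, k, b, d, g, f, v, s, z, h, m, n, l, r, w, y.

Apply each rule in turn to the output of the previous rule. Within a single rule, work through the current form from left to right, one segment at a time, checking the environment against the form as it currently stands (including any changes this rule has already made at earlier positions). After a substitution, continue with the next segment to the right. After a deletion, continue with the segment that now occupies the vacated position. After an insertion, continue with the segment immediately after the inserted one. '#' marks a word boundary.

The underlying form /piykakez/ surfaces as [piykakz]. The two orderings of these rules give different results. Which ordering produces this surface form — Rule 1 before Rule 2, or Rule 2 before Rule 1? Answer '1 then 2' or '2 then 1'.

Order 1 then 2:
  1 Intervocalic Voicing: [piykakez] → [piykagez]
  2 Medial Vowel Deletion: [piykagez] → [piykagz]
  result: [piykagz]
Order 2 then 1:
  2 Medial Vowel Deletion: [piykakez] → [piykakz]
  1 Intervocalic Voicing: no change — [piykakz]
  result: [piykakz]

2 then 1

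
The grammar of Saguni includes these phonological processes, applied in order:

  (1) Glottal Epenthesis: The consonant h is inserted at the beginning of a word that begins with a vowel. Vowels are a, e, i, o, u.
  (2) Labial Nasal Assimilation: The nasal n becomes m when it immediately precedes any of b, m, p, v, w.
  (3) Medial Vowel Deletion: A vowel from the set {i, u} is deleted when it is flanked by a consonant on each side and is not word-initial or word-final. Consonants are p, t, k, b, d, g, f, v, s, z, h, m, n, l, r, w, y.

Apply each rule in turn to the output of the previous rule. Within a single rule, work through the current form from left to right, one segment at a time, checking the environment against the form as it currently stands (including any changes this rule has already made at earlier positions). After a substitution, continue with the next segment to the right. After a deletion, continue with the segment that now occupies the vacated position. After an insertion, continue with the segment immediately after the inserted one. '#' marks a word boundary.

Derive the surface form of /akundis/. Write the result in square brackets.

[haknds]

(1) Glottal Epenthesis: [akundis] → [hakundis]
(2) Labial Nasal Assimilation: no change — [hakundis]
(3) Medial Vowel Deletion: [hakundis] → [haknds]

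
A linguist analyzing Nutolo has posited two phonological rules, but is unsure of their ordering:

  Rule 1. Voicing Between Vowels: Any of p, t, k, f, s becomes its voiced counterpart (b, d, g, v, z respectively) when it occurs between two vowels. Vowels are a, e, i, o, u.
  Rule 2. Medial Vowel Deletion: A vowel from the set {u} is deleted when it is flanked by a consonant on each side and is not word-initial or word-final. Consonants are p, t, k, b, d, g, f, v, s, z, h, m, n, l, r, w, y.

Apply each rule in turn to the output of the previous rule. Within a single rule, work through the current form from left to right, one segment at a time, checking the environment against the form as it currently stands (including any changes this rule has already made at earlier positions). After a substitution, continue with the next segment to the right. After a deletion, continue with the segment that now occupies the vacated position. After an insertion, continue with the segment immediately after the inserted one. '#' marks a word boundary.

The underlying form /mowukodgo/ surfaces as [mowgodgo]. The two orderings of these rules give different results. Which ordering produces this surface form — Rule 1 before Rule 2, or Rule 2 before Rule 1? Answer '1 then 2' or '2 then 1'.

1 then 2

Order 1 then 2:
  1 Voicing Between Vowels: [mowukodgo] → [mowugodgo]
  2 Medial Vowel Deletion: [mowugodgo] → [mowgodgo]
  result: [mowgodgo]
Order 2 then 1:
  2 Medial Vowel Deletion: [mowukodgo] → [mowkodgo]
  1 Voicing Between Vowels: no change — [mowkodgo]
  result: [mowkodgo]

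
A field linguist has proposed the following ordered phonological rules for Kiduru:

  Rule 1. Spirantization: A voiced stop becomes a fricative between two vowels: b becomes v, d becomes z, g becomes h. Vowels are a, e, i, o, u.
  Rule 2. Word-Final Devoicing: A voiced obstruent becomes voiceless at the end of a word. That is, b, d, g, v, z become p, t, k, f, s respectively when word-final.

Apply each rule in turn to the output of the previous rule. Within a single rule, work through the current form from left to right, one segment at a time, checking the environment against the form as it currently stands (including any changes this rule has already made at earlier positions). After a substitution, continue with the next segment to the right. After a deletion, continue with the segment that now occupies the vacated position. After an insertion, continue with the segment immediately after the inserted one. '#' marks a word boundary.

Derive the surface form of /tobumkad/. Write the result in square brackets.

Rule 1 Spirantization: [tobumkad] → [tovumkad]
Rule 2 Word-Final Devoicing: [tovumkad] → [tovumkat]

[tovumkat]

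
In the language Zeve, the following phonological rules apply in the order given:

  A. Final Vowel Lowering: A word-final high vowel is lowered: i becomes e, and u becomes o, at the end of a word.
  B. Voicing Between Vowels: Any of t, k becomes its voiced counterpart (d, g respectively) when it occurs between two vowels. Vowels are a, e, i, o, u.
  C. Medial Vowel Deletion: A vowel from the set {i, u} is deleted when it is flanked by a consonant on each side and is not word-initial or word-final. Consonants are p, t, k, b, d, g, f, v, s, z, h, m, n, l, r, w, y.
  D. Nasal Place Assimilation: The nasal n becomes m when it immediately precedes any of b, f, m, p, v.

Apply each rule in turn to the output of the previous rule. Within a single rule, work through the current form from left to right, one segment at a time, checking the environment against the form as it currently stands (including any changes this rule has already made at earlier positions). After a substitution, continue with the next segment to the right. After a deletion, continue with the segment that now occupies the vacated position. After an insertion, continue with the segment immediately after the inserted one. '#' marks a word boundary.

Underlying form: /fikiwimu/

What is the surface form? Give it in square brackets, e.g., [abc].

A Final Vowel Lowering: [fikiwimu] → [fikiwimo]
B Voicing Between Vowels: [fikiwimo] → [figiwimo]
C Medial Vowel Deletion: [figiwimo] → [fgwmo]
D Nasal Place Assimilation: no change — [fgwmo]

[fgwmo]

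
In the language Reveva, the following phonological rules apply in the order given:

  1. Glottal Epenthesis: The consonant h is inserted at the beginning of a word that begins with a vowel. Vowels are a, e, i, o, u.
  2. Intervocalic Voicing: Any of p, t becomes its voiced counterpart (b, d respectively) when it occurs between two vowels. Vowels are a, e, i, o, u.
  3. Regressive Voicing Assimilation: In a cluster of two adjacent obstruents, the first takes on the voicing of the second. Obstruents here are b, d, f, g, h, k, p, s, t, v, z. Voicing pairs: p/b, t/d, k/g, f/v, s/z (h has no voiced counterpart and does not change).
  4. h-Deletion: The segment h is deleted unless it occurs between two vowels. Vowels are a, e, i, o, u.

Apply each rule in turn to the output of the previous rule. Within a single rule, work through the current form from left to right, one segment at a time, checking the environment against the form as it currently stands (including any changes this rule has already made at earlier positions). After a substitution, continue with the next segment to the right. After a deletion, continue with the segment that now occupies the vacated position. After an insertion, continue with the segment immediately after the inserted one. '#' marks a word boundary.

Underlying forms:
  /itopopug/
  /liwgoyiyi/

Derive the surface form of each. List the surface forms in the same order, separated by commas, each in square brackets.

/itopopug/:
  1 Glottal Epenthesis: [itopopug] → [hitopopug]
  2 Intervocalic Voicing: [hitopopug] → [hidobobug]
  3 Regressive Voicing Assimilation: no change — [hidobobug]
  4 h-Deletion: [hidobobug] → [idobobug]
/liwgoyiyi/:
  1 Glottal Epenthesis: no change — [liwgoyiyi]
  2 Intervocalic Voicing: no change — [liwgoyiyi]
  3 Regressive Voicing Assimilation: no change — [liwgoyiyi]
  4 h-Deletion: no change — [liwgoyiyi]

[idobobug], [liwgoyiyi]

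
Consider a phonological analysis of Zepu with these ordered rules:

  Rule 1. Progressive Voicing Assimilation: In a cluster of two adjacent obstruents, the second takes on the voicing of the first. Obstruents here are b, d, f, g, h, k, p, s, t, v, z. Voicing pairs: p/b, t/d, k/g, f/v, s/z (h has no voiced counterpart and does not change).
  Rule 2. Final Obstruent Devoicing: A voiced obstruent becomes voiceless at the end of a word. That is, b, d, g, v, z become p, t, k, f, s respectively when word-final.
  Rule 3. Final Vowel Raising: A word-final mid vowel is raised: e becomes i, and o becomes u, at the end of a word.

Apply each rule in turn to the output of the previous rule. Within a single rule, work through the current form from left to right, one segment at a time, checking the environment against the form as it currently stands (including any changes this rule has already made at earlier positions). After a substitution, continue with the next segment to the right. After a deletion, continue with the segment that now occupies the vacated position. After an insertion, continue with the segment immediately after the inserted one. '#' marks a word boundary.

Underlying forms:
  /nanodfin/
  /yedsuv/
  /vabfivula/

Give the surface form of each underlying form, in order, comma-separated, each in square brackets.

[nanodvin], [yedzuf], [vabvivula]

/nanodfin/:
  Rule 1 Progressive Voicing Assimilation: [nanodfin] → [nanodvin]
  Rule 2 Final Obstruent Devoicing: no change — [nanodvin]
  Rule 3 Final Vowel Raising: no change — [nanodvin]
/yedsuv/:
  Rule 1 Progressive Voicing Assimilation: [yedsuv] → [yedzuv]
  Rule 2 Final Obstruent Devoicing: [yedzuv] → [yedzuf]
  Rule 3 Final Vowel Raising: no change — [yedzuf]
/vabfivula/:
  Rule 1 Progressive Voicing Assimilation: [vabfivula] → [vabvivula]
  Rule 2 Final Obstruent Devoicing: no change — [vabvivula]
  Rule 3 Final Vowel Raising: no change — [vabvivula]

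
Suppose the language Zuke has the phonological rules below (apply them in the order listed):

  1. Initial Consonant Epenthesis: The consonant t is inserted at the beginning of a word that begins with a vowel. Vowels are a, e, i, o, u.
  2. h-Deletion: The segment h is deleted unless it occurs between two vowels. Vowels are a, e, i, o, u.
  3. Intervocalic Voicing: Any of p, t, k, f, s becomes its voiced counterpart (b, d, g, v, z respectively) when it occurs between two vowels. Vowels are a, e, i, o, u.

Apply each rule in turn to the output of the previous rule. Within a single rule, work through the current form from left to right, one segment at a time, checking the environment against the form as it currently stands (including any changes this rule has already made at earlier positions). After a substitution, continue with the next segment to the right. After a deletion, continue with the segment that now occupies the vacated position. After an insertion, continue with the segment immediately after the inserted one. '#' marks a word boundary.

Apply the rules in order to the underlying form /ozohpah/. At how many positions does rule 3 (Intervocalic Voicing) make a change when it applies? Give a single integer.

1

1 Initial Consonant Epenthesis: [ozohpah] → [tozohpah]
2 h-Deletion: [tozohpah] → [tozopa]
3 Intervocalic Voicing: [tozopa] → [tozoba]
Rule 3 changed 1 position(s).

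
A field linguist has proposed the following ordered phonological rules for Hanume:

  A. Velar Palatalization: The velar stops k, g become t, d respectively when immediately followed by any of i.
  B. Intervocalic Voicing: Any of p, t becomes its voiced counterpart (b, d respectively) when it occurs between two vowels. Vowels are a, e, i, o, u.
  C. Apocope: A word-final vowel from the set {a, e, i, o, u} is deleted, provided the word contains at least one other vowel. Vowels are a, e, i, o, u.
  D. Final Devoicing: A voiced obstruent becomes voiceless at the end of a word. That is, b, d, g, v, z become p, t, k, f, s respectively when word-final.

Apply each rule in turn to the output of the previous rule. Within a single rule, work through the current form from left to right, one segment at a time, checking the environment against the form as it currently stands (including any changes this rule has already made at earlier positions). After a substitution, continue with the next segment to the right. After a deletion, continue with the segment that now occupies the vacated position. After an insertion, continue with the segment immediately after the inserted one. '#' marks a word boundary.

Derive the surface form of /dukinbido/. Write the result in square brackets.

A Velar Palatalization: [dukinbido] → [dutinbido]
B Intervocalic Voicing: [dutinbido] → [dudinbido]
C Apocope: [dudinbido] → [dudinbid]
D Final Devoicing: [dudinbid] → [dudinbit]

[dudinbit]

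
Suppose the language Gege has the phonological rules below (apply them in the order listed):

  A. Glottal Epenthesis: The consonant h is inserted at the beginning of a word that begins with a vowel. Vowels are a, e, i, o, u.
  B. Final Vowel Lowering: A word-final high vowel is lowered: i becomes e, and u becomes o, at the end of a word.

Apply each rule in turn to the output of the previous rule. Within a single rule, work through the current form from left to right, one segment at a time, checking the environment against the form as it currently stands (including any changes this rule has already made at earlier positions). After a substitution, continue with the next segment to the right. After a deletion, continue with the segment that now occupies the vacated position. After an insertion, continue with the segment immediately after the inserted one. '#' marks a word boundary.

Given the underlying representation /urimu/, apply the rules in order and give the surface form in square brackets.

[hurimo]

A Glottal Epenthesis: [urimu] → [hurimu]
B Final Vowel Lowering: [hurimu] → [hurimo]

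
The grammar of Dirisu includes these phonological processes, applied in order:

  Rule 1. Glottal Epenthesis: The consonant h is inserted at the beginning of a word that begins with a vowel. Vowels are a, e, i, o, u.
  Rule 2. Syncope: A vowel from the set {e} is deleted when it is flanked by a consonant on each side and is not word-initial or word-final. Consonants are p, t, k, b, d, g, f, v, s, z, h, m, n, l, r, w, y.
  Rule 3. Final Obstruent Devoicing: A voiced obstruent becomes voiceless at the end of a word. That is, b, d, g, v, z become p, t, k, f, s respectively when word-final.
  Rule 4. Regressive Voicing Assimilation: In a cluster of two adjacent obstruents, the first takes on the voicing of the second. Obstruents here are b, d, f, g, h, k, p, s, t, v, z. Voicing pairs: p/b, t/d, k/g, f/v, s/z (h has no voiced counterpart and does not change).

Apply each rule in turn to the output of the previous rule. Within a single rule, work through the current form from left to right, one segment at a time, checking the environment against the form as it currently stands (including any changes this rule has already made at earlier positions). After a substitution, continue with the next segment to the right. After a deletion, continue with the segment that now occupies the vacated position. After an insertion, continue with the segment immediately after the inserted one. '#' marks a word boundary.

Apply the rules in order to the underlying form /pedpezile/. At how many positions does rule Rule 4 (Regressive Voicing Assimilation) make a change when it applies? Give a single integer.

Rule 1 Glottal Epenthesis: no change — [pedpezile]
Rule 2 Syncope: [pedpezile] → [pdpzile]
Rule 3 Final Obstruent Devoicing: no change — [pdpzile]
Rule 4 Regressive Voicing Assimilation: [pdpzile] → [btbzile]
Rule Rule 4 changed 3 position(s).

3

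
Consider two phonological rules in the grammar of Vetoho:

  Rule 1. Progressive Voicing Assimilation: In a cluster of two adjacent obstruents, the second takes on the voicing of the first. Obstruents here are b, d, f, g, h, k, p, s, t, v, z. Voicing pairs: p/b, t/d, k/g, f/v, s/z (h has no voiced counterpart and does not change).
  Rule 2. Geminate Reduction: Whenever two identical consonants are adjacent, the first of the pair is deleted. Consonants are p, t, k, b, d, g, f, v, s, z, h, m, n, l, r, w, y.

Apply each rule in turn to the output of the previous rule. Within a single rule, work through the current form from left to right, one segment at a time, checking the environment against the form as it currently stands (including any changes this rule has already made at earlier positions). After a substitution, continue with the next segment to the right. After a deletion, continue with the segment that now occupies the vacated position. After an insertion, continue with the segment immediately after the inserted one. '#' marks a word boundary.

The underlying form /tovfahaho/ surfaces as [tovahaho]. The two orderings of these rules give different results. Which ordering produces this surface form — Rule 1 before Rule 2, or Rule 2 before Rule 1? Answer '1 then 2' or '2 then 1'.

Order 1 then 2:
  1 Progressive Voicing Assimilation: [tovfahaho] → [tovvahaho]
  2 Geminate Reduction: [tovvahaho] → [tovahaho]
  result: [tovahaho]
Order 2 then 1:
  2 Geminate Reduction: no change — [tovfahaho]
  1 Progressive Voicing Assimilation: [tovfahaho] → [tovvahaho]
  result: [tovvahaho]

1 then 2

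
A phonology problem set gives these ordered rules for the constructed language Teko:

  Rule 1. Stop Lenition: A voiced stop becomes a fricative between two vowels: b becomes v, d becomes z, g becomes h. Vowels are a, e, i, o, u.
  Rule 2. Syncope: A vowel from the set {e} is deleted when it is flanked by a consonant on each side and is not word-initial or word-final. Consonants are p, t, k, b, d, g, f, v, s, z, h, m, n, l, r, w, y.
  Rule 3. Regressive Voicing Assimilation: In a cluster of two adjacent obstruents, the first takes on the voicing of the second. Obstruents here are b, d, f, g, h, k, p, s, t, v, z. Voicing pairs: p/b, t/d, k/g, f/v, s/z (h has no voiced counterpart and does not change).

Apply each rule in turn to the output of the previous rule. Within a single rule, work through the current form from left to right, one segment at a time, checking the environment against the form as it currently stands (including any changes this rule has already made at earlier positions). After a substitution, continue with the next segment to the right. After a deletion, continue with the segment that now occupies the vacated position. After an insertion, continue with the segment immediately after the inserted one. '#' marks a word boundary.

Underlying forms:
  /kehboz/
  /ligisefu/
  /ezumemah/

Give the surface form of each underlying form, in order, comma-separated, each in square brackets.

[khboz], [lihisfu], [ezummah]

/kehboz/:
  Rule 1 Stop Lenition: no change — [kehboz]
  Rule 2 Syncope: [kehboz] → [khboz]
  Rule 3 Regressive Voicing Assimilation: no change — [khboz]
/ligisefu/:
  Rule 1 Stop Lenition: [ligisefu] → [lihisefu]
  Rule 2 Syncope: [lihisefu] → [lihisfu]
  Rule 3 Regressive Voicing Assimilation: no change — [lihisfu]
/ezumemah/:
  Rule 1 Stop Lenition: no change — [ezumemah]
  Rule 2 Syncope: [ezumemah] → [ezummah]
  Rule 3 Regressive Voicing Assimilation: no change — [ezummah]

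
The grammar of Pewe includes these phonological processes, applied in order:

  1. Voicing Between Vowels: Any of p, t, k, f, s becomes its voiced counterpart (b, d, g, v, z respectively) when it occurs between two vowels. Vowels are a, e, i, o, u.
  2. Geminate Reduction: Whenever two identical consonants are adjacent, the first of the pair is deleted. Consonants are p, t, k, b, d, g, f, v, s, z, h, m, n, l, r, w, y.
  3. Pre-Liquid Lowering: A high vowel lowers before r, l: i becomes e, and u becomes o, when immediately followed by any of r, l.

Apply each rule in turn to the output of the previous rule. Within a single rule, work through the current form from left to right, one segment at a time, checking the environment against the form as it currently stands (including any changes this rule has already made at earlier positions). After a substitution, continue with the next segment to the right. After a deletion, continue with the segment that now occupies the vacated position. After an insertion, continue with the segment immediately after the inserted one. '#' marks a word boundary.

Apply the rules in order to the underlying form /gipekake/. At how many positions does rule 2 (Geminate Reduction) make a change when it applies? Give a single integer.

0

1 Voicing Between Vowels: [gipekake] → [gibegage]
2 Geminate Reduction: no change — [gibegage]
3 Pre-Liquid Lowering: no change — [gibegage]
Rule 2 changed 0 position(s).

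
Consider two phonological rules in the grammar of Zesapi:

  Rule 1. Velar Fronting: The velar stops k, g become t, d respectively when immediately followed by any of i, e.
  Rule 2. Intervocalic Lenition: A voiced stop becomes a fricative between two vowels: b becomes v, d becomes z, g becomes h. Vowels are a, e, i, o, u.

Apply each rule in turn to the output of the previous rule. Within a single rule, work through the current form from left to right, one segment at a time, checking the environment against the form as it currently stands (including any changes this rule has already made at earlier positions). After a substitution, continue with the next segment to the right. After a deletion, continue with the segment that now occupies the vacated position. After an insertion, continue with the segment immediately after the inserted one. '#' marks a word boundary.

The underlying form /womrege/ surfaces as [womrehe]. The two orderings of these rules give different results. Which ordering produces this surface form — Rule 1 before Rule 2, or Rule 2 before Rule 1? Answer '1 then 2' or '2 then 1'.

Order 1 then 2:
  1 Velar Fronting: [womrege] → [womrede]
  2 Intervocalic Lenition: [womrede] → [womreze]
  result: [womreze]
Order 2 then 1:
  2 Intervocalic Lenition: [womrege] → [womrehe]
  1 Velar Fronting: no change — [womrehe]
  result: [womrehe]

2 then 1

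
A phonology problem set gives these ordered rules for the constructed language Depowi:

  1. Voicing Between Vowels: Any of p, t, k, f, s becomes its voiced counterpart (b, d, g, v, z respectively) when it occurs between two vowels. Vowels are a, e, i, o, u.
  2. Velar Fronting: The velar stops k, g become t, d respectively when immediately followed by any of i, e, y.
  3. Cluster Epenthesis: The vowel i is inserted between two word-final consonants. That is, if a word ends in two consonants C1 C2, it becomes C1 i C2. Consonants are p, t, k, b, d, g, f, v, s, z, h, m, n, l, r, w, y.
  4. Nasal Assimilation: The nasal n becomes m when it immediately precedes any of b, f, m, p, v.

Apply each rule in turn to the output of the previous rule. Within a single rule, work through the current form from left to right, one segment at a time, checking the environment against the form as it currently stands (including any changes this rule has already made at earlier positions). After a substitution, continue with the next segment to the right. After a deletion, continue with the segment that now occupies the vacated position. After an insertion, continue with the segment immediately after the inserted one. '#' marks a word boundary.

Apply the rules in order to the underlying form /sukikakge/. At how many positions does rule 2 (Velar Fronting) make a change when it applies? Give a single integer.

2

1 Voicing Between Vowels: [sukikakge] → [sugigakge]
2 Velar Fronting: [sugigakge] → [sudigakde]
3 Cluster Epenthesis: no change — [sudigakde]
4 Nasal Assimilation: no change — [sudigakde]
Rule 2 changed 2 position(s).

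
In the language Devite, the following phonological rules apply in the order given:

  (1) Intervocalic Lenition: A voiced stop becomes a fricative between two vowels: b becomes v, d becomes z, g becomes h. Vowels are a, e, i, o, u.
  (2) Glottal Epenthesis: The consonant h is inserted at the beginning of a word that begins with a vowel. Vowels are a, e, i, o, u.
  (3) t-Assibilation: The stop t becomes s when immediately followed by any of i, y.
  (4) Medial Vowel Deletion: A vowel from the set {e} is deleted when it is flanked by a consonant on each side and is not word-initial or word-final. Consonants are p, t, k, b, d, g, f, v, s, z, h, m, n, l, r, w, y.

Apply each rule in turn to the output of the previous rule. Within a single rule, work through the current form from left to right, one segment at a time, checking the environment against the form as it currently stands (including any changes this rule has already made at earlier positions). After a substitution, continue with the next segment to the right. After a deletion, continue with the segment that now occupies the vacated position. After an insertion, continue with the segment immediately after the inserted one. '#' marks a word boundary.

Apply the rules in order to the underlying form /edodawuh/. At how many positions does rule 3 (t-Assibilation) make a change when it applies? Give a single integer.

0

(1) Intervocalic Lenition: [edodawuh] → [ezozawuh]
(2) Glottal Epenthesis: [ezozawuh] → [hezozawuh]
(3) t-Assibilation: no change — [hezozawuh]
(4) Medial Vowel Deletion: [hezozawuh] → [hzozawuh]
Rule 3 changed 0 position(s).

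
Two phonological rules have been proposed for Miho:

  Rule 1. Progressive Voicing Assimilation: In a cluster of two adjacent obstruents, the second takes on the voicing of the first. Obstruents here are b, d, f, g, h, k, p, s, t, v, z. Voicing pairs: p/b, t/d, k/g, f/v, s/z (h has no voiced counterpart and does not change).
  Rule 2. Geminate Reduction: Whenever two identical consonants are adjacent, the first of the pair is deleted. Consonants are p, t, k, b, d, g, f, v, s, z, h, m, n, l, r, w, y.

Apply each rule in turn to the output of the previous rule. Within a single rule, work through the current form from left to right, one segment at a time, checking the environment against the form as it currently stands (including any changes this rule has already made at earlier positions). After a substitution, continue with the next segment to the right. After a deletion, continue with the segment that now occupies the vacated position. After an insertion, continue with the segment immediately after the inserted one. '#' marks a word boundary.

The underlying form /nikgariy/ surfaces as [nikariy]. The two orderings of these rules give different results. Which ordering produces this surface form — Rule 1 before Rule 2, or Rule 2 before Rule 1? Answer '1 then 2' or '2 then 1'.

Order 1 then 2:
  1 Progressive Voicing Assimilation: [nikgariy] → [nikkariy]
  2 Geminate Reduction: [nikkariy] → [nikariy]
  result: [nikariy]
Order 2 then 1:
  2 Geminate Reduction: no change — [nikgariy]
  1 Progressive Voicing Assimilation: [nikgariy] → [nikkariy]
  result: [nikkariy]

1 then 2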